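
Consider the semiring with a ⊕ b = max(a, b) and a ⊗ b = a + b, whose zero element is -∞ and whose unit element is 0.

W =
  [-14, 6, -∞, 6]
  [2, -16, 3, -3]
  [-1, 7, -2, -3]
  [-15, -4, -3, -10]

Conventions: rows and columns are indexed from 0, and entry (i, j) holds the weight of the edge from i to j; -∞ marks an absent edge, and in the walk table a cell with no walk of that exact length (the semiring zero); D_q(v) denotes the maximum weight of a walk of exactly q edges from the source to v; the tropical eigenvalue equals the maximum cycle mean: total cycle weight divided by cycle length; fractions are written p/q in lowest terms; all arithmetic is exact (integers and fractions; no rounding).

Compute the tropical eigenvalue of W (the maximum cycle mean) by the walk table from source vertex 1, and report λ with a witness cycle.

q=0: [-∞, 0, -∞, -∞]
q=1: [2, -16, 3, -3]
q=2: [2, 10, 1, 8]
q=3: [12, 8, 13, 8]
q=4: [12, 20, 11, 18]
Optimal cycle mean attained by: cycle 1->2->1, total 3 + 7, length 2.
Answer: λ = 5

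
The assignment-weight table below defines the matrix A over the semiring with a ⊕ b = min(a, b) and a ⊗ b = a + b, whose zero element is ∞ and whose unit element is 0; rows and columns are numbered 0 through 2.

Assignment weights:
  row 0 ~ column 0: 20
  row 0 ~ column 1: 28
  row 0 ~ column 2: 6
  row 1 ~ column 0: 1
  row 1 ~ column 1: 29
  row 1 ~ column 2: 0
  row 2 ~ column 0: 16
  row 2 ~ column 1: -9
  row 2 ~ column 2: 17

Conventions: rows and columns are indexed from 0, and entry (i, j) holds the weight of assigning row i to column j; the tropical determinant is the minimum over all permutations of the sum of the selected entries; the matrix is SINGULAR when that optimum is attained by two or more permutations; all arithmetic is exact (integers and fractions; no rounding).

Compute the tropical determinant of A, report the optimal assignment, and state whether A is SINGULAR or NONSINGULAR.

σ = (0, 1, 2): 20 + 29 + 17 = 66
σ = (0, 2, 1): 20 + 0 + (-9) = 11
σ = (1, 0, 2): 28 + 1 + 17 = 46
σ = (1, 2, 0): 28 + 0 + 16 = 44
σ = (2, 0, 1): 6 + 1 + (-9) = -2
σ = (2, 1, 0): 6 + 29 + 16 = 51
Optimal value attained by: σ = (2, 0, 1).
Answer: det⊕(A) = -2; verdict: NONSINGULAR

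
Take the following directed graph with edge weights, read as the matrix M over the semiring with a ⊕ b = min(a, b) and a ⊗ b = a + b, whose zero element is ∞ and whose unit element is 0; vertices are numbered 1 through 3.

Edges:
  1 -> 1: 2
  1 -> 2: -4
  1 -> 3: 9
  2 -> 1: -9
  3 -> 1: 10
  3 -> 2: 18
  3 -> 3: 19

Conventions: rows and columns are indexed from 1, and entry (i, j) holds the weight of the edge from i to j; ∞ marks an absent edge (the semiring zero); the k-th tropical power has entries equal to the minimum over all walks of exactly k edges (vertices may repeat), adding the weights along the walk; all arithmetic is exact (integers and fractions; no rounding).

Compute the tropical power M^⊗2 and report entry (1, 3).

M^⊗2:
  [-13, -2, 11]
  [-7, -13, 0]
  [9, 6, 19]
Key observation: the optimum is the walk 1->1->3, with weight 2 + 9 = 11.
Optimal value attained by: walk 1->1->3.
Answer: (M^⊗2)[1][3] = 11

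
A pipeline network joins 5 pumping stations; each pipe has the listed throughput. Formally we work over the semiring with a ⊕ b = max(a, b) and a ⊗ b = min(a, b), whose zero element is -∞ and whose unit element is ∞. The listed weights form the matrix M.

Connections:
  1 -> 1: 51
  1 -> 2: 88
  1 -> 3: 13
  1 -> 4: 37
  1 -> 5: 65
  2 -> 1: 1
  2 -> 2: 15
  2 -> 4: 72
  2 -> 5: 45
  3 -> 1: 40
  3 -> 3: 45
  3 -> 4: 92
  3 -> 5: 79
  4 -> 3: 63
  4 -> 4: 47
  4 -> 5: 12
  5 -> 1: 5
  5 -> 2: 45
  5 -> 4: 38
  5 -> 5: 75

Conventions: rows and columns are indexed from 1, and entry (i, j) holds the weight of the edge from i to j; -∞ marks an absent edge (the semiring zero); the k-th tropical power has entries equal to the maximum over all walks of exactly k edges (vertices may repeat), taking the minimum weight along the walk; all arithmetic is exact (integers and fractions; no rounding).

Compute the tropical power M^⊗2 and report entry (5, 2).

M^⊗2:
  [51, 51, 37, 72, 65]
  [5, 45, 63, 47, 45]
  [40, 45, 63, 47, 75]
  [40, 12, 47, 63, 63]
  [5, 45, 38, 45, 75]
Key observation: the optimum is the walk 5->5->2, with weight 75 min 45 = 45.
Optimal value attained by: walk 5->5->2.
Answer: (M^⊗2)[5][2] = 45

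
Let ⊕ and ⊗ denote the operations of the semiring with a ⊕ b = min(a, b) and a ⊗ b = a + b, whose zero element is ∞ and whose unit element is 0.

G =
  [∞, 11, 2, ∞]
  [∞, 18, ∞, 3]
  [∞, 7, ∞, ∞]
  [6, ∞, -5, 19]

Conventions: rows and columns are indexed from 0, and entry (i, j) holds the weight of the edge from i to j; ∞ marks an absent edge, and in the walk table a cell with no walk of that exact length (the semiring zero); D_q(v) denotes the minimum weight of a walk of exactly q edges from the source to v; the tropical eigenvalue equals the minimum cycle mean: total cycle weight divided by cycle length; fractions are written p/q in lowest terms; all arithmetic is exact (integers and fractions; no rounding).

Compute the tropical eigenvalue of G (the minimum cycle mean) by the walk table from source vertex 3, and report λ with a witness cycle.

q=0: [∞, ∞, ∞, 0]
q=1: [6, ∞, -5, 19]
q=2: [25, 2, 8, 38]
q=3: [44, 15, 27, 5]
q=4: [11, 33, 0, 18]
Optimal cycle mean attained by: cycle 1->3->2->1, total 3 + (-5) + 7, length 3.
Answer: λ = 5/3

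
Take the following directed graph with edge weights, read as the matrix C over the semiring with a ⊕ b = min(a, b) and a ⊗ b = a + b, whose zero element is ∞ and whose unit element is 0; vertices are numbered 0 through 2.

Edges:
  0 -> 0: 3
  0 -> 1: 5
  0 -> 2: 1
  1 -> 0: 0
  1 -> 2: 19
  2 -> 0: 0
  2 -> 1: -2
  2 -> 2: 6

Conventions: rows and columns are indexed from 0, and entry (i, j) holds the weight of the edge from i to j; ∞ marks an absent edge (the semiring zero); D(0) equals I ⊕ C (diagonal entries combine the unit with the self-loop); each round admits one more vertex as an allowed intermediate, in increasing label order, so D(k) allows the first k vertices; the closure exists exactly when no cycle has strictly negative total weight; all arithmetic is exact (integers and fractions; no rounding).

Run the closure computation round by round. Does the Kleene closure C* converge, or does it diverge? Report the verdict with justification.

D(0):
  [0, 5, 1]
  [0, 0, 19]
  [0, -2, 0]
D(1):
  [0, 5, 1]
  [0, 0, 1]
  [0, -2, 0]
Detection: at round 2, diagonal entry (2, 2) turns strictly negative.
Key observation: the cycle 2->1->0->2 has total weight (-2) + 0 + 1, which is strictly negative.
Answer: DIVERGES — negative cycle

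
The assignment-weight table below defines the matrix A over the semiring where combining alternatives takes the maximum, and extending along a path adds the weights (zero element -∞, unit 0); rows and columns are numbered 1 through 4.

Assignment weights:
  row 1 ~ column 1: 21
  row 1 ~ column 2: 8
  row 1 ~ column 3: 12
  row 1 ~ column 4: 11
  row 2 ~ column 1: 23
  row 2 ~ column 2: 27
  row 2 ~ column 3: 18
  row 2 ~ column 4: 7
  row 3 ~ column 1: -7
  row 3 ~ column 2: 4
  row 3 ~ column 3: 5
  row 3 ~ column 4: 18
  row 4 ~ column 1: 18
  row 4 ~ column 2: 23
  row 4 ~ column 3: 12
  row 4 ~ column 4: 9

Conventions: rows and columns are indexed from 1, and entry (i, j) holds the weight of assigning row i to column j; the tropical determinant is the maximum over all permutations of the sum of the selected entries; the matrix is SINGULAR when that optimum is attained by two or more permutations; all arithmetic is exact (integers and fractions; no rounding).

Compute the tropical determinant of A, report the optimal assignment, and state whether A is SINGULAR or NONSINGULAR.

σ = (1, 2, 3, 4): 21 + 27 + 5 + 9 = 62
σ = (1, 2, 4, 3): 21 + 27 + 18 + 12 = 78
σ = (1, 3, 2, 4): 21 + 18 + 4 + 9 = 52
σ = (1, 3, 4, 2): 21 + 18 + 18 + 23 = 80
σ = (1, 4, 2, 3): 21 + 7 + 4 + 12 = 44
σ = (1, 4, 3, 2): 21 + 7 + 5 + 23 = 56
σ = (2, 1, 3, 4): 8 + 23 + 5 + 9 = 45
σ = (2, 1, 4, 3): 8 + 23 + 18 + 12 = 61
σ = (2, 3, 1, 4): 8 + 18 + (-7) + 9 = 28
σ = (2, 3, 4, 1): 8 + 18 + 18 + 18 = 62
σ = (2, 4, 1, 3): 8 + 7 + (-7) + 12 = 20
σ = (2, 4, 3, 1): 8 + 7 + 5 + 18 = 38
σ = (3, 1, 2, 4): 12 + 23 + 4 + 9 = 48
σ = (3, 1, 4, 2): 12 + 23 + 18 + 23 = 76
σ = (3, 2, 1, 4): 12 + 27 + (-7) + 9 = 41
σ = (3, 2, 4, 1): 12 + 27 + 18 + 18 = 75
σ = (3, 4, 1, 2): 12 + 7 + (-7) + 23 = 35
σ = (3, 4, 2, 1): 12 + 7 + 4 + 18 = 41
σ = (4, 1, 2, 3): 11 + 23 + 4 + 12 = 50
σ = (4, 1, 3, 2): 11 + 23 + 5 + 23 = 62
σ = (4, 2, 1, 3): 11 + 27 + (-7) + 12 = 43
σ = (4, 2, 3, 1): 11 + 27 + 5 + 18 = 61
σ = (4, 3, 1, 2): 11 + 18 + (-7) + 23 = 45
σ = (4, 3, 2, 1): 11 + 18 + 4 + 18 = 51
Optimal value attained by: σ = (1, 3, 4, 2).
Answer: det⊕(A) = 80; verdict: NONSINGULAR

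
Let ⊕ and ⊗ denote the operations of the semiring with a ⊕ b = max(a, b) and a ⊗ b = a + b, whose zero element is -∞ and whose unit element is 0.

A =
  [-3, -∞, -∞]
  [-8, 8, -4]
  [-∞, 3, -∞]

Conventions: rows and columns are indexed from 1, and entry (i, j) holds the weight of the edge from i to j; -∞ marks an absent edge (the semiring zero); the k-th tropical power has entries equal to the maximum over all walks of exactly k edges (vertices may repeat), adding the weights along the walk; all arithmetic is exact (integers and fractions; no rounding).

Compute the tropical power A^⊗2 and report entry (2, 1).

A^⊗2:
  [-6, -∞, -∞]
  [0, 16, 4]
  [-5, 11, -1]
Key observation: the optimum is the walk 2->2->1, with weight 8 + (-8) = 0.
Optimal value attained by: walk 2->2->1.
Answer: (A^⊗2)[2][1] = 0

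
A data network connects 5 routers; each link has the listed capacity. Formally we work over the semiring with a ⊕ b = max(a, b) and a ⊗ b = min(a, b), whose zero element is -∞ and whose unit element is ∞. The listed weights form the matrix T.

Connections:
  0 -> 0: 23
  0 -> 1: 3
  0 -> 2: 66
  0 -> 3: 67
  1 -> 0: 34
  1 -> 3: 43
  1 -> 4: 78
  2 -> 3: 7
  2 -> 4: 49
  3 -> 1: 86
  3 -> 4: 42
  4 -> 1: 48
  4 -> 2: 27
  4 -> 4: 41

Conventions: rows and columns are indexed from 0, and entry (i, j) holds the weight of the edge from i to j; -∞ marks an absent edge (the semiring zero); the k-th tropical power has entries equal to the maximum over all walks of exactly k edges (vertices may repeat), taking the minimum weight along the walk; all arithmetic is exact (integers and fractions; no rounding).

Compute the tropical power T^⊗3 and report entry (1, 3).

T^⊗2:
  [23, 67, 23, 23, 49]
  [23, 48, 34, 34, 42]
  [-∞, 48, 27, -∞, 41]
  [34, 42, 27, 43, 78]
  [34, 41, 27, 43, 48]
T^⊗3:
  [34, 48, 27, 43, 67]
  [34, 42, 27, 43, 48]
  [34, 41, 27, 43, 48]
  [34, 48, 34, 42, 42]
  [34, 48, 34, 41, 42]
Key observation: the optimum is the walk 1->3->1->3, with weight 43 min 86 min 43 = 43.
Optimal value attained by: walk 1->3->1->3.
Answer: (T^⊗3)[1][3] = 43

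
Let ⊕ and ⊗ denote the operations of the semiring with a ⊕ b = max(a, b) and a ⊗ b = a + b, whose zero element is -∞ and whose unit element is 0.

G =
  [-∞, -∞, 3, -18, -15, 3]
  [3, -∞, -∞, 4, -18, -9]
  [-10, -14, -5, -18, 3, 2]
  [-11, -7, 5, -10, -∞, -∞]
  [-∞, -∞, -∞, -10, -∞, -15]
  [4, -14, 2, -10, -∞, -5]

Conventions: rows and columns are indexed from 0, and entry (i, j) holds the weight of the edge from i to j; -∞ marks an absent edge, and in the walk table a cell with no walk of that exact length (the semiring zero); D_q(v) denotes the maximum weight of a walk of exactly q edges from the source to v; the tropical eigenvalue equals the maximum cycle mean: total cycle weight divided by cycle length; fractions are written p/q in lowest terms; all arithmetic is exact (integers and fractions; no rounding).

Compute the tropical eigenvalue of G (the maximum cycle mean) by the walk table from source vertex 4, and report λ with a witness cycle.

q=0: [-∞, -∞, -∞, -∞, 0, -∞]
q=1: [-∞, -∞, -∞, -10, -∞, -15]
q=2: [-11, -17, -5, -20, -∞, -20]
q=3: [-14, -19, -8, -13, -2, -3]
q=4: [1, -17, -1, -12, -5, -6]
q=5: [-2, -15, 4, -13, 2, 4]
q=6: [8, -10, 6, -6, 7, 6]
Optimal cycle mean attained by: cycle 0->5->0, total 3 + 4, length 2.
Answer: λ = 7/2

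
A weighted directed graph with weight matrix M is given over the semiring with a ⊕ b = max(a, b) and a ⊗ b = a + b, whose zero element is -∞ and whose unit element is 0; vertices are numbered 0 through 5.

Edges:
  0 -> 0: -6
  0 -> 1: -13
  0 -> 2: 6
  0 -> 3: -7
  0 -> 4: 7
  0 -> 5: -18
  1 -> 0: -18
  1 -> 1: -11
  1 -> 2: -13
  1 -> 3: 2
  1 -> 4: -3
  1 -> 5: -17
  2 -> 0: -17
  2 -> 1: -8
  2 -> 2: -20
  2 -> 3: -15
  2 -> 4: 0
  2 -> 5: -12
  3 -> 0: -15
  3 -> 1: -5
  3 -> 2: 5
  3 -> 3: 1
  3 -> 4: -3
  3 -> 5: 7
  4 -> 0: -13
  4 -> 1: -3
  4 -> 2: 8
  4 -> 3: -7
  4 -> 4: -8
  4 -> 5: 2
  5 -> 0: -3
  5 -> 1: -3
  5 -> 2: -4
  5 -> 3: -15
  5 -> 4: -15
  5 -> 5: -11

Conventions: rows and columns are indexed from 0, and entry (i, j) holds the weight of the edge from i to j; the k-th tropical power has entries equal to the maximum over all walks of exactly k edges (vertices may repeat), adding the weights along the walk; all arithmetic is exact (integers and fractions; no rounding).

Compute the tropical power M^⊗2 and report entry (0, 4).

M^⊗2:
  [-6, 4, 15, 0, 6, 9]
  [-13, -3, 7, 3, -1, 9]
  [-13, -3, 8, -6, -8, 2]
  [4, 4, 6, 2, 5, 8]
  [-1, 0, 0, -1, 8, 0]
  [-9, -12, 3, -1, 4, -8]
Key observation: the optimum is the walk 0->2->4, with weight 6 + 0 = 6.
Optimal value attained by: walk 0->2->4.
Answer: (M^⊗2)[0][4] = 6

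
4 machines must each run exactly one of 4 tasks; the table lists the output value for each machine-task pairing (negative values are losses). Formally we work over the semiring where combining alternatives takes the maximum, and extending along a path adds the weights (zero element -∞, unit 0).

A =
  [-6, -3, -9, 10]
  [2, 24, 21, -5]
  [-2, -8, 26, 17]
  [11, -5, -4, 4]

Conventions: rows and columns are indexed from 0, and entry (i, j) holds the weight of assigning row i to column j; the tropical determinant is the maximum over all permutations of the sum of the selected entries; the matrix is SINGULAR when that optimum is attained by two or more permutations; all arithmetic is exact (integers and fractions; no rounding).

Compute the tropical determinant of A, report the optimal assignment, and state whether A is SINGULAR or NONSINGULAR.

σ = (0, 1, 2, 3): (-6) + 24 + 26 + 4 = 48
σ = (0, 1, 3, 2): (-6) + 24 + 17 + (-4) = 31
σ = (0, 2, 1, 3): (-6) + 21 + (-8) + 4 = 11
σ = (0, 2, 3, 1): (-6) + 21 + 17 + (-5) = 27
σ = (0, 3, 1, 2): (-6) + (-5) + (-8) + (-4) = -23
σ = (0, 3, 2, 1): (-6) + (-5) + 26 + (-5) = 10
σ = (1, 0, 2, 3): (-3) + 2 + 26 + 4 = 29
σ = (1, 0, 3, 2): (-3) + 2 + 17 + (-4) = 12
σ = (1, 2, 0, 3): (-3) + 21 + (-2) + 4 = 20
σ = (1, 2, 3, 0): (-3) + 21 + 17 + 11 = 46
σ = (1, 3, 0, 2): (-3) + (-5) + (-2) + (-4) = -14
σ = (1, 3, 2, 0): (-3) + (-5) + 26 + 11 = 29
σ = (2, 0, 1, 3): (-9) + 2 + (-8) + 4 = -11
σ = (2, 0, 3, 1): (-9) + 2 + 17 + (-5) = 5
σ = (2, 1, 0, 3): (-9) + 24 + (-2) + 4 = 17
σ = (2, 1, 3, 0): (-9) + 24 + 17 + 11 = 43
σ = (2, 3, 0, 1): (-9) + (-5) + (-2) + (-5) = -21
σ = (2, 3, 1, 0): (-9) + (-5) + (-8) + 11 = -11
σ = (3, 0, 1, 2): 10 + 2 + (-8) + (-4) = 0
σ = (3, 0, 2, 1): 10 + 2 + 26 + (-5) = 33
σ = (3, 1, 0, 2): 10 + 24 + (-2) + (-4) = 28
σ = (3, 1, 2, 0): 10 + 24 + 26 + 11 = 71
σ = (3, 2, 0, 1): 10 + 21 + (-2) + (-5) = 24
σ = (3, 2, 1, 0): 10 + 21 + (-8) + 11 = 34
Optimal value attained by: σ = (3, 1, 2, 0).
Answer: det⊕(A) = 71; verdict: NONSINGULAR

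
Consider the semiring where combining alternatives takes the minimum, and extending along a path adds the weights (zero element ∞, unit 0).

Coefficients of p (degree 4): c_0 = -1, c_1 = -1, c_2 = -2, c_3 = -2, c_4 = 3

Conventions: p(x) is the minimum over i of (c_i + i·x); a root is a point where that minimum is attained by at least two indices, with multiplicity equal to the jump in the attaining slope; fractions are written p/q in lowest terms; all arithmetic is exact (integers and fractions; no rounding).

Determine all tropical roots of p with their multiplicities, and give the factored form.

hull edge (i=0, c=-1) to (i=2, c=-2): slope -1/2, span 2
hull edge (i=2, c=-2) to (i=3, c=-2): slope 0, span 1
hull edge (i=3, c=-2) to (i=4, c=3): slope 5, span 1
Factored form: p(x) = 3 ⊗ (x ⊕ (-5)) ⊗ (x ⊕ 0) ⊗ (x ⊕ 1/2) ⊗ (x ⊕ 1/2)
Answer: roots = -5 (mult 1), 0 (mult 1), 1/2 (mult 2)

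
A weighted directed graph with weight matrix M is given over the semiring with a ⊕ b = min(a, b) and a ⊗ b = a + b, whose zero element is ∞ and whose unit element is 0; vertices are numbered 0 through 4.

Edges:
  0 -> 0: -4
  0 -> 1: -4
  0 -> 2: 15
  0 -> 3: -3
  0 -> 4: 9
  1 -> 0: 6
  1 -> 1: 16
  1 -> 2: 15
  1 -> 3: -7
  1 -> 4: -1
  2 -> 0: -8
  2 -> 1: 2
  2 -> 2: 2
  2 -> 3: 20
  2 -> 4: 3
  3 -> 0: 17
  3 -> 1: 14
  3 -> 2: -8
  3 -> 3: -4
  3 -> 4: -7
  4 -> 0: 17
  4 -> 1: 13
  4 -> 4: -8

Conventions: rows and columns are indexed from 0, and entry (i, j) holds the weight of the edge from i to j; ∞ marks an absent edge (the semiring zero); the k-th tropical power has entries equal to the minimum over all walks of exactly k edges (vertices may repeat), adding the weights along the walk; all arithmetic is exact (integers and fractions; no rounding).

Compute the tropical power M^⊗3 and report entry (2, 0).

M^⊗2:
  [-8, -8, -11, -11, -10]
  [2, 2, -15, -11, -14]
  [-12, -12, 4, -11, -5]
  [-16, -6, -12, -8, -15]
  [9, 5, 28, 6, -16]
M^⊗3:
  [-19, -12, -19, -15, -18]
  [-23, -13, -19, -15, -22]
  [-16, -16, -19, -19, -18]
  [-20, -20, -16, -19, -23]
  [1, -3, -2, -2, -24]
Key observation: the optimum is the walk 2->0->0->0, with weight (-8) + (-4) + (-4) = -16.
Optimal value attained by: walk 2->0->0->0.
Answer: (M^⊗3)[2][0] = -16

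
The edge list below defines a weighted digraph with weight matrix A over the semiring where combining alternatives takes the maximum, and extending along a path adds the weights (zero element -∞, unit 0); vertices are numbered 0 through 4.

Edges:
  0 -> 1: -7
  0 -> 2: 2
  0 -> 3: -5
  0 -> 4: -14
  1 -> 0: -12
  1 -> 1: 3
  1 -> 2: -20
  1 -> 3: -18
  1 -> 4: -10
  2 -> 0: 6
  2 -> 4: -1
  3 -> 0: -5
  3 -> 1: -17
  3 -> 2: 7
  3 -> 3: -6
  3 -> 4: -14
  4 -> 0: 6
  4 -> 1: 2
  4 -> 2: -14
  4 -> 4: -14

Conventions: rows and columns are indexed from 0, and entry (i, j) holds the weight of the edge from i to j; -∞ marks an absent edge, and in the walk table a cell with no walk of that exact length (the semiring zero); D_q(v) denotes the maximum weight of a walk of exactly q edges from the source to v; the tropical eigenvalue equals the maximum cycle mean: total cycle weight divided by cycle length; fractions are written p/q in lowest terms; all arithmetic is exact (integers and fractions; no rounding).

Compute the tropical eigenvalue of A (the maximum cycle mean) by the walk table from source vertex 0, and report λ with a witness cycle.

q=0: [0, -∞, -∞, -∞, -∞]
q=1: [-∞, -7, 2, -5, -14]
q=2: [8, -4, 2, -11, 1]
q=3: [8, 3, 10, 3, 1]
q=4: [16, 6, 10, 3, 9]
q=5: [16, 11, 18, 11, 9]
Optimal cycle mean attained by: cycle 0->2->0, total 2 + 6, length 2.
Answer: λ = 4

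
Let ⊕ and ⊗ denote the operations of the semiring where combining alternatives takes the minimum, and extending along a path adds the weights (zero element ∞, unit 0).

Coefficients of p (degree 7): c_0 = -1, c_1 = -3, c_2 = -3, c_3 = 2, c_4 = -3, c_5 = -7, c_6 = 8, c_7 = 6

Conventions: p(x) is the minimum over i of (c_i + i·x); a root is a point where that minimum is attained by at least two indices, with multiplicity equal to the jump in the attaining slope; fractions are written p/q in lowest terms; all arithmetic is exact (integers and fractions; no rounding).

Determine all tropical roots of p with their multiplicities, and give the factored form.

hull edge (i=0, c=-1) to (i=1, c=-3): slope -2, span 1
hull edge (i=1, c=-3) to (i=5, c=-7): slope -1, span 4
hull edge (i=5, c=-7) to (i=7, c=6): slope 13/2, span 2
Factored form: p(x) = 6 ⊗ (x ⊕ (-13/2)) ⊗ (x ⊕ (-13/2)) ⊗ (x ⊕ 1) ⊗ (x ⊕ 1) ⊗ (x ⊕ 1) ⊗ (x ⊕ 1) ⊗ (x ⊕ 2)
Answer: roots = -13/2 (mult 2), 1 (mult 4), 2 (mult 1)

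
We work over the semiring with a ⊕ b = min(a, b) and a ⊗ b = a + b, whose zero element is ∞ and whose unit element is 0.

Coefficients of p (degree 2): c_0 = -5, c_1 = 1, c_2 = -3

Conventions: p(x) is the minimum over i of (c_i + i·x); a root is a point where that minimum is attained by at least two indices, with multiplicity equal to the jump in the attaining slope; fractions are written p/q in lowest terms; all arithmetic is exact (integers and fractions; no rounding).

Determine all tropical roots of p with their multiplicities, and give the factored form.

hull edge (i=0, c=-5) to (i=2, c=-3): slope 1, span 2
Factored form: p(x) = -3 ⊗ (x ⊕ (-1)) ⊗ (x ⊕ (-1))
Answer: roots = -1 (mult 2)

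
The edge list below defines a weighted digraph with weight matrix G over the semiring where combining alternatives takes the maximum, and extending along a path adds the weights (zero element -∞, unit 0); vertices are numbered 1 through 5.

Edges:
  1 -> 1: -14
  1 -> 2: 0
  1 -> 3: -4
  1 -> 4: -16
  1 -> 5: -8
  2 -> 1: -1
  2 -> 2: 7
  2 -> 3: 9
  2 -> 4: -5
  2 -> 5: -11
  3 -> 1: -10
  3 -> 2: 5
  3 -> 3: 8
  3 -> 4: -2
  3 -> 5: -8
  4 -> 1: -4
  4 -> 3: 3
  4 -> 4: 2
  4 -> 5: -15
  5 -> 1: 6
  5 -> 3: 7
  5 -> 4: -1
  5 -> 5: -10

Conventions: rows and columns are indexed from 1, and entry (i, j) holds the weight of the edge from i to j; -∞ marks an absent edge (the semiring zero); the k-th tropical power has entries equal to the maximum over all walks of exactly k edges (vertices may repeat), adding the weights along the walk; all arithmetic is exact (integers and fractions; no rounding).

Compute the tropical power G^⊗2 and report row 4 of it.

G^⊗2:
  [-1, 7, 9, -5, -11]
  [6, 14, 17, 7, 1]
  [4, 13, 16, 6, 0]
  [-2, 8, 11, 4, -5]
  [-3, 12, 15, 5, -1]
Answer: row 4 of G^⊗2 = [-2, 8, 11, 4, -5]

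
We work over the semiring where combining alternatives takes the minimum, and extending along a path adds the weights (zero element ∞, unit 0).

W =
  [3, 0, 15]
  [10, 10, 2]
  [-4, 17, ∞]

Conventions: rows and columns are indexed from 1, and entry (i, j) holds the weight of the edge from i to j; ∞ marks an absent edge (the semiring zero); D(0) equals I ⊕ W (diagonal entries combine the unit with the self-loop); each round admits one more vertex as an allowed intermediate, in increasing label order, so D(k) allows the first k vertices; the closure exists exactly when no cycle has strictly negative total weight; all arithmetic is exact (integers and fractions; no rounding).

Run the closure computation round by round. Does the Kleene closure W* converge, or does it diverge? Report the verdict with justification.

D(0):
  [0, 0, 15]
  [10, 0, 2]
  [-4, 17, 0]
D(1):
  [0, 0, 15]
  [10, 0, 2]
  [-4, -4, 0]
Detection: at round 2, diagonal entry (3, 3) turns strictly negative.
Key observation: the cycle 3->1->2->3 has total weight (-4) + 0 + 2, which is strictly negative.
Answer: DIVERGES — negative cycle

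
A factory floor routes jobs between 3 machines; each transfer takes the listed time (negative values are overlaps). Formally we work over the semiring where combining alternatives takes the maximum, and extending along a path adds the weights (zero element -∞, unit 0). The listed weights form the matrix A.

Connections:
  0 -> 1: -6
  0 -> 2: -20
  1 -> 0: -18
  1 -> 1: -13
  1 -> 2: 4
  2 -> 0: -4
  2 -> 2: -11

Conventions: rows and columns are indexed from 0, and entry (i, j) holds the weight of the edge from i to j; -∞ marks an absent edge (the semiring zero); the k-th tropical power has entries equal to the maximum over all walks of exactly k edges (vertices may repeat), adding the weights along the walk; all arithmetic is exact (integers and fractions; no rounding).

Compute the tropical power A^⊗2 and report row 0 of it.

A^⊗2:
  [-24, -19, -2]
  [0, -24, -7]
  [-15, -10, -22]
Answer: row 0 of A^⊗2 = [-24, -19, -2]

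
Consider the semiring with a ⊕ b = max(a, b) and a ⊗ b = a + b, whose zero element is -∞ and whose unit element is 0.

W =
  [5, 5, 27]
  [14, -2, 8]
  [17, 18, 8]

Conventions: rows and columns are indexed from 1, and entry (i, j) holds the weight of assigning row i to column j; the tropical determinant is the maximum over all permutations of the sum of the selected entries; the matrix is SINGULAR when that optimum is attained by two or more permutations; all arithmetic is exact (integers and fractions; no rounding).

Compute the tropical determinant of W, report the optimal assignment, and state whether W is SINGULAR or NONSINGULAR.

σ = (1, 2, 3): 5 + (-2) + 8 = 11
σ = (1, 3, 2): 5 + 8 + 18 = 31
σ = (2, 1, 3): 5 + 14 + 8 = 27
σ = (2, 3, 1): 5 + 8 + 17 = 30
σ = (3, 1, 2): 27 + 14 + 18 = 59
σ = (3, 2, 1): 27 + (-2) + 17 = 42
Optimal value attained by: σ = (3, 1, 2).
Answer: det⊕(W) = 59; verdict: NONSINGULAR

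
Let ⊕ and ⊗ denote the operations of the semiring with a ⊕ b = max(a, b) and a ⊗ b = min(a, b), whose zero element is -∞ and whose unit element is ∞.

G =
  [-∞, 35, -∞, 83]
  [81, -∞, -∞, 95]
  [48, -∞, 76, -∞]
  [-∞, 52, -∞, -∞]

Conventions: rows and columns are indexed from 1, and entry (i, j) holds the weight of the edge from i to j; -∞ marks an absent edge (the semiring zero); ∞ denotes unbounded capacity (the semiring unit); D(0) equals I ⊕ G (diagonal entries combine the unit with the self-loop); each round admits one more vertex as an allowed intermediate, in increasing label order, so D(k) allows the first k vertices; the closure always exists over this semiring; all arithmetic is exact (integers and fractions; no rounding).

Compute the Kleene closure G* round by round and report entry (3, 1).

D(0):
  [∞, 35, -∞, 83]
  [81, ∞, -∞, 95]
  [48, -∞, ∞, -∞]
  [-∞, 52, -∞, ∞]
D(1):
  [∞, 35, -∞, 83]
  [81, ∞, -∞, 95]
  [48, 35, ∞, 48]
  [-∞, 52, -∞, ∞]
D(2):
  [∞, 35, -∞, 83]
  [81, ∞, -∞, 95]
  [48, 35, ∞, 48]
  [52, 52, -∞, ∞]
D(3):
  [∞, 35, -∞, 83]
  [81, ∞, -∞, 95]
  [48, 35, ∞, 48]
  [52, 52, -∞, ∞]
D(4):
  [∞, 52, -∞, 83]
  [81, ∞, -∞, 95]
  [48, 48, ∞, 48]
  [52, 52, -∞, ∞]
Answer: G*[3][1] = 48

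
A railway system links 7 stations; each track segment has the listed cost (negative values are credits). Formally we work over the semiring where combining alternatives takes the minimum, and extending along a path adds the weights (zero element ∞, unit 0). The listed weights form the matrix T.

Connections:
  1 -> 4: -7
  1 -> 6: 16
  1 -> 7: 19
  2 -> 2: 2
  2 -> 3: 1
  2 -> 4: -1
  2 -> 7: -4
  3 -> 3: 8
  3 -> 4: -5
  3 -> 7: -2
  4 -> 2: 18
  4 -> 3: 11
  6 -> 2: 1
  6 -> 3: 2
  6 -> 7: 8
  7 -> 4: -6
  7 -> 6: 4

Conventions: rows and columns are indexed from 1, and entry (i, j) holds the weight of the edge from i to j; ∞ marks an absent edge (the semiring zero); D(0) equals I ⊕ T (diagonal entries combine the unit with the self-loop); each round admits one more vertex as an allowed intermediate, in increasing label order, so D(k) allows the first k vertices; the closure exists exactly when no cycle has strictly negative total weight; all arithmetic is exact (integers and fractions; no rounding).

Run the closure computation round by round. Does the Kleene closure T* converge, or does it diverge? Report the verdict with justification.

D(0):
  [0, ∞, ∞, -7, ∞, 16, 19]
  [∞, 0, 1, -1, ∞, ∞, -4]
  [∞, ∞, 0, -5, ∞, ∞, -2]
  [∞, 18, 11, 0, ∞, ∞, ∞]
  [∞, ∞, ∞, ∞, 0, ∞, ∞]
  [∞, 1, 2, ∞, ∞, 0, 8]
  [∞, ∞, ∞, -6, ∞, 4, 0]
D(1):
  [0, ∞, ∞, -7, ∞, 16, 19]
  [∞, 0, 1, -1, ∞, ∞, -4]
  [∞, ∞, 0, -5, ∞, ∞, -2]
  [∞, 18, 11, 0, ∞, ∞, ∞]
  [∞, ∞, ∞, ∞, 0, ∞, ∞]
  [∞, 1, 2, ∞, ∞, 0, 8]
  [∞, ∞, ∞, -6, ∞, 4, 0]
D(2):
  [0, ∞, ∞, -7, ∞, 16, 19]
  [∞, 0, 1, -1, ∞, ∞, -4]
  [∞, ∞, 0, -5, ∞, ∞, -2]
  [∞, 18, 11, 0, ∞, ∞, 14]
  [∞, ∞, ∞, ∞, 0, ∞, ∞]
  [∞, 1, 2, 0, ∞, 0, -3]
  [∞, ∞, ∞, -6, ∞, 4, 0]
D(3):
  [0, ∞, ∞, -7, ∞, 16, 19]
  [∞, 0, 1, -4, ∞, ∞, -4]
  [∞, ∞, 0, -5, ∞, ∞, -2]
  [∞, 18, 11, 0, ∞, ∞, 9]
  [∞, ∞, ∞, ∞, 0, ∞, ∞]
  [∞, 1, 2, -3, ∞, 0, -3]
  [∞, ∞, ∞, -6, ∞, 4, 0]
D(4):
  [0, 11, 4, -7, ∞, 16, 2]
  [∞, 0, 1, -4, ∞, ∞, -4]
  [∞, 13, 0, -5, ∞, ∞, -2]
  [∞, 18, 11, 0, ∞, ∞, 9]
  [∞, ∞, ∞, ∞, 0, ∞, ∞]
  [∞, 1, 2, -3, ∞, 0, -3]
  [∞, 12, 5, -6, ∞, 4, 0]
D(5):
  [0, 11, 4, -7, ∞, 16, 2]
  [∞, 0, 1, -4, ∞, ∞, -4]
  [∞, 13, 0, -5, ∞, ∞, -2]
  [∞, 18, 11, 0, ∞, ∞, 9]
  [∞, ∞, ∞, ∞, 0, ∞, ∞]
  [∞, 1, 2, -3, ∞, 0, -3]
  [∞, 12, 5, -6, ∞, 4, 0]
D(6):
  [0, 11, 4, -7, ∞, 16, 2]
  [∞, 0, 1, -4, ∞, ∞, -4]
  [∞, 13, 0, -5, ∞, ∞, -2]
  [∞, 18, 11, 0, ∞, ∞, 9]
  [∞, ∞, ∞, ∞, 0, ∞, ∞]
  [∞, 1, 2, -3, ∞, 0, -3]
  [∞, 5, 5, -6, ∞, 4, 0]
D(7):
  [0, 7, 4, -7, ∞, 6, 2]
  [∞, 0, 1, -10, ∞, 0, -4]
  [∞, 3, 0, -8, ∞, 2, -2]
  [∞, 14, 11, 0, ∞, 13, 9]
  [∞, ∞, ∞, ∞, 0, ∞, ∞]
  [∞, 1, 2, -9, ∞, 0, -3]
  [∞, 5, 5, -6, ∞, 4, 0]
Key observation: every diagonal entry stays at the unit through all rounds, so no improving cycle exists.
Answer: CONVERGES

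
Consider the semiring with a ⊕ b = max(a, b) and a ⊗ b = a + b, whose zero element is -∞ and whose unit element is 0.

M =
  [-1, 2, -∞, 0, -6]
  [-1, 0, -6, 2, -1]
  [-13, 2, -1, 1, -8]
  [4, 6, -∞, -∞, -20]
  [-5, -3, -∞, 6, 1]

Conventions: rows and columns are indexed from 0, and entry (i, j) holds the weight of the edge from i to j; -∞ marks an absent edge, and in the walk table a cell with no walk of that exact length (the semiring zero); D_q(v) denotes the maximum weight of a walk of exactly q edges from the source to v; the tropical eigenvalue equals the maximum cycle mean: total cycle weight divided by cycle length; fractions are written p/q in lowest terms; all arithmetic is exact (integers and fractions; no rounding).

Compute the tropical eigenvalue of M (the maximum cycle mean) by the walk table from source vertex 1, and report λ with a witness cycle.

q=0: [-∞, 0, -∞, -∞, -∞]
q=1: [-1, 0, -6, 2, -1]
q=2: [6, 8, -6, 5, 0]
q=3: [9, 11, 2, 10, 7]
q=4: [14, 16, 5, 13, 10]
q=5: [17, 19, 10, 18, 15]
Optimal cycle mean attained by: cycle 1->3->1, total 2 + 6, length 2.
Answer: λ = 4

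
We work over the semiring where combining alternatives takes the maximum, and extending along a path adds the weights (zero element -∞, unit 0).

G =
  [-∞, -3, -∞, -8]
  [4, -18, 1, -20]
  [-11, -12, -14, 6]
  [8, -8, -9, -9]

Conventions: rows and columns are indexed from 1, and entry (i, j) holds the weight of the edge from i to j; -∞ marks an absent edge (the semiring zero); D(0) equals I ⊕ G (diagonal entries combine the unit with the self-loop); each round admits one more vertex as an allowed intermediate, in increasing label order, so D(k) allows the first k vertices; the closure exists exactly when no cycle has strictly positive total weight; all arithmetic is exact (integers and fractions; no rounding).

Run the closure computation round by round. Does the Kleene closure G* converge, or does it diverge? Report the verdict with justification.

D(0):
  [0, -3, -∞, -8]
  [4, 0, 1, -20]
  [-11, -12, 0, 6]
  [8, -8, -9, 0]
Detection: at round 1, diagonal entry (2, 2) turns strictly positive.
Key observation: the cycle 2->1->2 has total weight 4 + (-3), which is strictly positive.
Answer: DIVERGES — positive cycle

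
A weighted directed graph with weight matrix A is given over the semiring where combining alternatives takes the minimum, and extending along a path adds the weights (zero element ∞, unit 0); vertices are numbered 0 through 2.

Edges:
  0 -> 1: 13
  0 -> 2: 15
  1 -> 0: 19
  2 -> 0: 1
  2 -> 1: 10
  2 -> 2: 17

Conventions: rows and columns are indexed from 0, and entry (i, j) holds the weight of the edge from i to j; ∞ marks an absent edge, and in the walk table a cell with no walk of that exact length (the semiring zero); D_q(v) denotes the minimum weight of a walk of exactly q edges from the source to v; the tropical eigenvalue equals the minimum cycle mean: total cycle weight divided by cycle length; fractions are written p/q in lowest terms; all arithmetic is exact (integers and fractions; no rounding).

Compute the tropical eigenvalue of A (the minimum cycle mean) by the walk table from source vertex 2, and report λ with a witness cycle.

q=0: [∞, ∞, 0]
q=1: [1, 10, 17]
q=2: [18, 14, 16]
q=3: [17, 26, 33]
Optimal cycle mean attained by: cycle 0->2->0, total 15 + 1, length 2.
Answer: λ = 8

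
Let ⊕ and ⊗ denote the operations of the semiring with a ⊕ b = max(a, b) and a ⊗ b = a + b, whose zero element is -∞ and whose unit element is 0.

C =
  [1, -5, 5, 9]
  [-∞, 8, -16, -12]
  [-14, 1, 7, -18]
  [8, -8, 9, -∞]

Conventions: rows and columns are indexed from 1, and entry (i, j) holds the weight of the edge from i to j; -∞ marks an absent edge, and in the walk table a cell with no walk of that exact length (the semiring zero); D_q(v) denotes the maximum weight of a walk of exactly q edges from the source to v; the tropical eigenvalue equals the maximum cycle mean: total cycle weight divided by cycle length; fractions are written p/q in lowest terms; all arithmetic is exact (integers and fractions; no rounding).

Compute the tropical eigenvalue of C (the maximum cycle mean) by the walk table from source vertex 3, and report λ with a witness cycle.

q=0: [-∞, -∞, 0, -∞]
q=1: [-14, 1, 7, -18]
q=2: [-7, 9, 14, -5]
q=3: [3, 17, 21, 2]
q=4: [10, 25, 28, 12]
Optimal cycle mean attained by: cycle 1->4->1, total 9 + 8, length 2.
Answer: λ = 17/2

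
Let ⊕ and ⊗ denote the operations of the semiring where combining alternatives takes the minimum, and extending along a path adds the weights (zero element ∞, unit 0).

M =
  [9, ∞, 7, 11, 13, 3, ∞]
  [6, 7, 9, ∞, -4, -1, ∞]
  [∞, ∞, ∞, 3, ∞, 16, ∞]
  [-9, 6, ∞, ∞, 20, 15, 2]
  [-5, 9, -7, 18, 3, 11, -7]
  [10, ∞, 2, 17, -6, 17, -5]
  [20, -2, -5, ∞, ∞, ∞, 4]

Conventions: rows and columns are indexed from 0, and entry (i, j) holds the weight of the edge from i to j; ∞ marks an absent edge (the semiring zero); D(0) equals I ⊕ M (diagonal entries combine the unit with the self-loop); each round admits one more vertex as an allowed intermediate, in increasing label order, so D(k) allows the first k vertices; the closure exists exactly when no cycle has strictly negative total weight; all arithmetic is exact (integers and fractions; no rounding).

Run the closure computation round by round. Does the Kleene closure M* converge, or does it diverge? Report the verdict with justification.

D(0):
  [0, ∞, 7, 11, 13, 3, ∞]
  [6, 0, 9, ∞, -4, -1, ∞]
  [∞, ∞, 0, 3, ∞, 16, ∞]
  [-9, 6, ∞, 0, 20, 15, 2]
  [-5, 9, -7, 18, 0, 11, -7]
  [10, ∞, 2, 17, -6, 0, -5]
  [20, -2, -5, ∞, ∞, ∞, 0]
D(1):
  [0, ∞, 7, 11, 13, 3, ∞]
  [6, 0, 9, 17, -4, -1, ∞]
  [∞, ∞, 0, 3, ∞, 16, ∞]
  [-9, 6, -2, 0, 4, -6, 2]
  [-5, 9, -7, 6, 0, -2, -7]
  [10, ∞, 2, 17, -6, 0, -5]
  [20, -2, -5, 31, 33, 23, 0]
D(2):
  [0, ∞, 7, 11, 13, 3, ∞]
  [6, 0, 9, 17, -4, -1, ∞]
  [∞, ∞, 0, 3, ∞, 16, ∞]
  [-9, 6, -2, 0, 2, -6, 2]
  [-5, 9, -7, 6, 0, -2, -7]
  [10, ∞, 2, 17, -6, 0, -5]
  [4, -2, -5, 15, -6, -3, 0]
D(3):
  [0, ∞, 7, 10, 13, 3, ∞]
  [6, 0, 9, 12, -4, -1, ∞]
  [∞, ∞, 0, 3, ∞, 16, ∞]
  [-9, 6, -2, 0, 2, -6, 2]
  [-5, 9, -7, -4, 0, -2, -7]
  [10, ∞, 2, 5, -6, 0, -5]
  [4, -2, -5, -2, -6, -3, 0]
Detection: at round 4, diagonal entry (4, 4) turns strictly negative.
Key observation: the cycle 4->2->3->1->4 has total weight (-7) + 3 + 6 + (-4), which is strictly negative.
Answer: DIVERGES — negative cycle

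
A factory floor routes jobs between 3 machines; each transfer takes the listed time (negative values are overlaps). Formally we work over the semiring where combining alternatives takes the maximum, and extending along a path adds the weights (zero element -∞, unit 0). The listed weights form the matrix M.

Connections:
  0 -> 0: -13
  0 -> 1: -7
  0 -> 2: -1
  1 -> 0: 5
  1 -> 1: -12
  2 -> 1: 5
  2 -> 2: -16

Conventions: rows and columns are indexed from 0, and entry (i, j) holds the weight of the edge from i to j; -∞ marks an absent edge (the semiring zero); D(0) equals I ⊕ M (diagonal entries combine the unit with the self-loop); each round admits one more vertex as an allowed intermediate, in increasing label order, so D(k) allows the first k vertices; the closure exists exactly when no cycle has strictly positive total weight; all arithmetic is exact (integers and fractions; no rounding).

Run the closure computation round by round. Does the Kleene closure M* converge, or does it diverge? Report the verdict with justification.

D(0):
  [0, -7, -1]
  [5, 0, -∞]
  [-∞, 5, 0]
D(1):
  [0, -7, -1]
  [5, 0, 4]
  [-∞, 5, 0]
Detection: at round 2, diagonal entry (2, 2) turns strictly positive.
Key observation: the cycle 2->1->0->2 has total weight 5 + 5 + (-1), which is strictly positive.
Answer: DIVERGES — positive cycle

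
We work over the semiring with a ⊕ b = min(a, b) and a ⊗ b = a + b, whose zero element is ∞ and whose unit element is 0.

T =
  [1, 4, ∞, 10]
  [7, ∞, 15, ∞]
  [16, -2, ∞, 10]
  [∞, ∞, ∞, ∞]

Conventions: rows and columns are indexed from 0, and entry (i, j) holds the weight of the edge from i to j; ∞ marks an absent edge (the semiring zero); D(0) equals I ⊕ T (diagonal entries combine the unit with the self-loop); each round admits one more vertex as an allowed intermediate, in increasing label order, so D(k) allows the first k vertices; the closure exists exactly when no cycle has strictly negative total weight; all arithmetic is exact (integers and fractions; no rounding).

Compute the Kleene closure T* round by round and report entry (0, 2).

D(0):
  [0, 4, ∞, 10]
  [7, 0, 15, ∞]
  [16, -2, 0, 10]
  [∞, ∞, ∞, 0]
D(1):
  [0, 4, ∞, 10]
  [7, 0, 15, 17]
  [16, -2, 0, 10]
  [∞, ∞, ∞, 0]
D(2):
  [0, 4, 19, 10]
  [7, 0, 15, 17]
  [5, -2, 0, 10]
  [∞, ∞, ∞, 0]
D(3):
  [0, 4, 19, 10]
  [7, 0, 15, 17]
  [5, -2, 0, 10]
  [∞, ∞, ∞, 0]
D(4):
  [0, 4, 19, 10]
  [7, 0, 15, 17]
  [5, -2, 0, 10]
  [∞, ∞, ∞, 0]
Answer: T*[0][2] = 19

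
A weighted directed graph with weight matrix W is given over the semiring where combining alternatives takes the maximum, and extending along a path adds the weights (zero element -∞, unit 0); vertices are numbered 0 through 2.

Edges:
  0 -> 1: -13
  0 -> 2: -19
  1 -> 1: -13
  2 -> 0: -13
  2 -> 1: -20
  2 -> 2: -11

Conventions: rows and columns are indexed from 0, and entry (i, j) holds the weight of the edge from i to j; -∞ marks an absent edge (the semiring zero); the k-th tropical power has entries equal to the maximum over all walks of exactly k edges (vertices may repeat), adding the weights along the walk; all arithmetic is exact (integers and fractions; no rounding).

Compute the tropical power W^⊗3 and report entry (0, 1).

W^⊗2:
  [-32, -26, -30]
  [-∞, -26, -∞]
  [-24, -26, -22]
W^⊗3:
  [-43, -39, -41]
  [-∞, -39, -∞]
  [-35, -37, -33]
Key observation: the optimum is the walk 0->1->1->1, with weight (-13) + (-13) + (-13) = -39.
Optimal value attained by: walk 0->1->1->1.
Answer: (W^⊗3)[0][1] = -39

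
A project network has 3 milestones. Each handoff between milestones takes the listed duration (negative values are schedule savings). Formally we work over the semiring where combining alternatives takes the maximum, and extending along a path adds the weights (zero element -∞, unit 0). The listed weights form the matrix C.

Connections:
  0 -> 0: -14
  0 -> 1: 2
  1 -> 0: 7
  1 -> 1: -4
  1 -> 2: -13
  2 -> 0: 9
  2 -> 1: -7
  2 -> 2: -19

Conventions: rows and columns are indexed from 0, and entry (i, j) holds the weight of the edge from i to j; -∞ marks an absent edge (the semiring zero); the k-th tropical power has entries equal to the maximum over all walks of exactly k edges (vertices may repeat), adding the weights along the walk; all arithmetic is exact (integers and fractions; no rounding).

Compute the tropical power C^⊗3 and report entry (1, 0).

C^⊗2:
  [9, -2, -11]
  [3, 9, -17]
  [0, 11, -20]
C^⊗3:
  [5, 11, -15]
  [16, 5, -4]
  [18, 7, -2]
Key observation: the optimum is the walk 1->0->1->0, with weight 7 + 2 + 7 = 16.
Optimal value attained by: walk 1->0->1->0.
Answer: (C^⊗3)[1][0] = 16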